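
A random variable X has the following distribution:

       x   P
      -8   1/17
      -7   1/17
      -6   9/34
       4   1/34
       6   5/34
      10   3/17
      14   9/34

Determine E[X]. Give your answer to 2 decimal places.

4.00

E[X] = (1/17)·(-8) + (1/17)·(-7) + (9/34)·(-6) + (1/34)·4 + (5/34)·6 + (3/17)·10 + (9/34)·14
     = 4 ≈ 4.00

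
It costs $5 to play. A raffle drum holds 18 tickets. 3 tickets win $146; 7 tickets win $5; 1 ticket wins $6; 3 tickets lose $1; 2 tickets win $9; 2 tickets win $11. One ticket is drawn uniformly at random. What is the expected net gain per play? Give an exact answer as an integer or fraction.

71/3 dollars

E[payout] = (3/18)·146 + (7/18)·5 + (1/18)·6 + (3/18)·(-1) + (2/18)·9 + (2/18)·11 = 86/3
Expected profit = 86/3 − 5 = 71/3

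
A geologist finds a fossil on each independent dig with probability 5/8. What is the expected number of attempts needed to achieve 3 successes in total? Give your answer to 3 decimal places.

4.800

By linearity (sum of 3 independent geometric waits), E[trials] = 3/p = 3/(5/8) = 24/5.
≈ 4.800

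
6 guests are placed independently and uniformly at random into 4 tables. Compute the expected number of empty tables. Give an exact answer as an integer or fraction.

Let Xⱼ=1 if table j is empty. P(Xⱼ=1) = ((4-1)/4)^6 = 729/4096.
By linearity, E[#empty] = 4·729/4096 = 729/1024.

729/1024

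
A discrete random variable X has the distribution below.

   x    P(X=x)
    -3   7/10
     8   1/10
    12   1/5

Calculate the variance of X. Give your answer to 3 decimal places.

40.290

E[X] = (7/10)·(-3) + (1/10)·8 + (1/5)·12 = 11/10
E[X²] = (7/10)·9 + (1/10)·64 + (1/5)·144 = 83/2
Var(X) = 83/2 − (11/10)² = 4029/100 ≈ 40.290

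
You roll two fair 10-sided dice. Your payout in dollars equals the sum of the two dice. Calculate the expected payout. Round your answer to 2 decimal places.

$11.00

Distribution of the sum of the two dice: 2 w.p. 1/100, 3 w.p. 1/50, 4 w.p. 3/100, 5 w.p. 1/25, 6 w.p. 1/20, 7 w.p. 3/50, …
E[payout] = (1/100)·2 + (1/50)·3 + (3/100)·4 + (1/25)·5 + (1/20)·6 + (3/50)·7 + (7/100)·8 + (2/25)·9 + (9/100)·10 + (1/10)·11 + (9/100)·12 + (2/25)·13 + (7/100)·14 + (3/50)·15 + (1/20)·16 + (1/25)·17 + (3/100)·18 + (1/50)·19 + (1/100)·20 = 11
≈ $11.00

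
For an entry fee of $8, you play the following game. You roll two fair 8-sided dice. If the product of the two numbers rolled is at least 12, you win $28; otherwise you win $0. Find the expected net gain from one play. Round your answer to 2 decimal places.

$9.94

E[payout] = (23/64)·0 + (41/64)·28 = 287/16
Expected profit = 287/16 − 8 = 159/16 ≈ $9.94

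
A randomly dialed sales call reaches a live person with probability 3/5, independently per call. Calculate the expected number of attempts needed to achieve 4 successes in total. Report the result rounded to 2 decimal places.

6.67

By linearity (sum of 4 independent geometric waits), E[trials] = 4/p = 4/(3/5) = 20/3.
≈ 6.67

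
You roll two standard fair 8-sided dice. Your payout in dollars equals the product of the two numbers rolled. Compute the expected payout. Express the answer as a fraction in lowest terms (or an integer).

81/4 dollars

Distribution of the product of the two numbers rolled: 1 w.p. 1/64, 2 w.p. 1/32, 3 w.p. 1/32, 4 w.p. 3/64, 5 w.p. 1/32, 6 w.p. 1/16, …
E[payout] = (1/64)·1 + (1/32)·2 + (1/32)·3 + (3/64)·4 + (1/32)·5 + (1/16)·6 + (1/32)·7 + (1/16)·8 + (1/64)·9 + (1/32)·10 + (1/16)·12 + (1/32)·14 + (1/32)·15 + (3/64)·16 + (1/32)·18 + (1/32)·20 + (1/32)·21 + (1/16)·24 + (1/64)·25 + (1/32)·28 + (1/32)·30 + (1/32)·32 + (1/32)·35 + (1/64)·36 + (1/32)·40 + (1/32)·42 + (1/32)·48 + (1/64)·49 + (1/32)·56 + (1/64)·64 = 81/4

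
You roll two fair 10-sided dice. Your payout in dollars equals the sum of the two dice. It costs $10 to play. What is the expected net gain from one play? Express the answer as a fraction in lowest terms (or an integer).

Distribution of the sum of the two dice: 2 w.p. 1/100, 3 w.p. 1/50, 4 w.p. 3/100, 5 w.p. 1/25, 6 w.p. 1/20, 7 w.p. 3/50, …
E[payout] = (1/100)·2 + (1/50)·3 + (3/100)·4 + (1/25)·5 + (1/20)·6 + (3/50)·7 + (7/100)·8 + (2/25)·9 + (9/100)·10 + (1/10)·11 + (9/100)·12 + (2/25)·13 + (7/100)·14 + (3/50)·15 + (1/20)·16 + (1/25)·17 + (3/100)·18 + (1/50)·19 + (1/100)·20 = 11
Expected profit = 11 − 10 = 1

$1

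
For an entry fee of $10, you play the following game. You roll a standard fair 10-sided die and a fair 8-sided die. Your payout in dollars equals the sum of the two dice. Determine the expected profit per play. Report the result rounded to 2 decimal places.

$0.00

Distribution of the sum of the two dice: 2 w.p. 1/80, 3 w.p. 1/40, 4 w.p. 3/80, 5 w.p. 1/20, 6 w.p. 1/16, 7 w.p. 3/40, …
E[payout] = (1/80)·2 + (1/40)·3 + (3/80)·4 + (1/20)·5 + (1/16)·6 + (3/40)·7 + (7/80)·8 + (1/10)·9 + (1/10)·10 + (1/10)·11 + (7/80)·12 + (3/40)·13 + (1/16)·14 + (1/20)·15 + (3/80)·16 + (1/40)·17 + (1/80)·18 = 10
Expected profit = 10 − 10 = 0 ≈ $0.00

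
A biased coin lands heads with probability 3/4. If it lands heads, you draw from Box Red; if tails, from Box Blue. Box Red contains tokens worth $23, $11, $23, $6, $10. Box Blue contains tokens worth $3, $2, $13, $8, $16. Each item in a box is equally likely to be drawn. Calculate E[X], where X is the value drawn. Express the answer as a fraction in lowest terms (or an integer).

E[X | Box Red] = (23 + 11 + 23 + 6 + 10)/5 = 73/5
E[X | Box Blue] = (3 + 2 + 13 + 8 + 16)/5 = 42/5
E[X] = (3/4)·73/5 + (1/4)·42/5 = 261/20

261/20 dollars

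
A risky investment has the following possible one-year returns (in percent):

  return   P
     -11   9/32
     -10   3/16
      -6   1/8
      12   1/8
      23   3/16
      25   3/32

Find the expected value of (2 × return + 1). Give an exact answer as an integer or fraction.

E[2x+1] = (9/32)·(-21) + (3/16)·(-19) + (1/8)·(-11) + (1/8)·25 + (3/16)·47 + (3/32)·51
     = 47/8

47/8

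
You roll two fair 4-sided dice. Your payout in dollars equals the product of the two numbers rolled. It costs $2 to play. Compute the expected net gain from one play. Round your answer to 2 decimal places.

$4.25

Distribution of the product of the two numbers rolled: 1 w.p. 1/16, 2 w.p. 1/8, 3 w.p. 1/8, 4 w.p. 3/16, 6 w.p. 1/8, 8 w.p. 1/8, …
E[payout] = (1/16)·1 + (1/8)·2 + (1/8)·3 + (3/16)·4 + (1/8)·6 + (1/8)·8 + (1/16)·9 + (1/8)·12 + (1/16)·16 = 25/4
Expected profit = 25/4 − 2 = 17/4 ≈ $4.25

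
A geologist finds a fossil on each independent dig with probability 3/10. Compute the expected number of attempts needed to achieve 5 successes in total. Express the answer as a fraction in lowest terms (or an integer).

By linearity (sum of 5 independent geometric waits), E[trials] = 5/p = 5/(3/10) = 50/3.

50/3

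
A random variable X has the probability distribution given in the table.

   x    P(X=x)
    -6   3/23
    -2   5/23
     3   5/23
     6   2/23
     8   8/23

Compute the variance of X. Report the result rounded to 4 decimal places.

25.4102

E[X] = (3/23)·(-6) + (5/23)·(-2) + (5/23)·3 + (2/23)·6 + (8/23)·8 = 63/23
E[X²] = (3/23)·36 + (5/23)·4 + (5/23)·9 + (2/23)·36 + (8/23)·64 = 757/23
Var(X) = 757/23 − (63/23)² = 13442/529 ≈ 25.4102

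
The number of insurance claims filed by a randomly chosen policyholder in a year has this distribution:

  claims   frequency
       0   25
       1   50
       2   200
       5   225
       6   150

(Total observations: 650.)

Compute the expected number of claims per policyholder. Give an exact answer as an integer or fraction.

Total = 650, so P(claims=0) = 25/650, etc.
E[X] = (1/26)·0 + (1/13)·1 + (4/13)·2 + (9/26)·5 + (3/13)·6
     = 99/26

99/26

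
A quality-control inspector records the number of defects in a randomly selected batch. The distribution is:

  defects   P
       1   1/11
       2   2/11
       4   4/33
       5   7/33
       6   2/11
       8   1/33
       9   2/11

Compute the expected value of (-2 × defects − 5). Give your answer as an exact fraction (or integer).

-493/33

E[-2x-5] = (1/11)·(-7) + (2/11)·(-9) + (4/33)·(-13) + (7/33)·(-15) + (2/11)·(-17) + (1/33)·(-21) + (2/11)·(-23)
     = -493/33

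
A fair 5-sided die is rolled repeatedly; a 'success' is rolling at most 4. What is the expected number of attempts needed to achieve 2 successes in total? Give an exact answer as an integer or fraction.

5/2

By linearity (sum of 2 independent geometric waits), E[trials] = 2/p = 2/(4/5) = 5/2.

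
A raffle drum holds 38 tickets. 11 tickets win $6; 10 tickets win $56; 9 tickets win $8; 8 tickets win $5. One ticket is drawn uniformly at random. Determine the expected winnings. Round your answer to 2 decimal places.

E[payout] = (11/38)·6 + (10/38)·56 + (9/38)·8 + (8/38)·5 = 369/19
≈ $19.42

$19.42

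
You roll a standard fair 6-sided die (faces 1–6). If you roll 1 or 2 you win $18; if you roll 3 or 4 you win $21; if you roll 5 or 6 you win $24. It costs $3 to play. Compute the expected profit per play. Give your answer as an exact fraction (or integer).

$18

E[payout] = (1/3)·18 + (1/3)·21 + (1/3)·24 = 21
Expected profit = 21 − 3 = 18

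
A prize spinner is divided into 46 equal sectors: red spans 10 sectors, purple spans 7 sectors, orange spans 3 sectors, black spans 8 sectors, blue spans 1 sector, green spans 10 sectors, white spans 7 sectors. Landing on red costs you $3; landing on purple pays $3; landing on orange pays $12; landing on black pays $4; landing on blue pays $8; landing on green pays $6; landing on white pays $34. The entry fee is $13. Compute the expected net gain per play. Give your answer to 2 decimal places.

-$5.07

E[payout] = (10/46)·(-3) + (7/46)·3 + (3/46)·12 + (8/46)·4 + (1/46)·8 + (10/46)·6 + (7/46)·34 = 365/46
Expected profit = 365/46 − 13 = -233/46 ≈ -$5.07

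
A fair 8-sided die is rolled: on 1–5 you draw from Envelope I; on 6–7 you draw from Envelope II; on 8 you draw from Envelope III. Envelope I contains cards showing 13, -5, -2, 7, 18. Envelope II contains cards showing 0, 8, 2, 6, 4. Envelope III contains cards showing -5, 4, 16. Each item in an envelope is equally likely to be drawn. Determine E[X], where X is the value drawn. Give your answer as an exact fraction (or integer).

E[X | Envelope I] = (13 − 5 − 2 + 7 + 18)/5 = 31/5
E[X | Envelope II] = (0 + 8 + 2 + 6 + 4)/5 = 4
E[X | Envelope III] = (-5 + 4 + 16)/3 = 5
E[X] = (5/8)·31/5 + (1/4)·4 + (1/8)·5 = 11/2

11/2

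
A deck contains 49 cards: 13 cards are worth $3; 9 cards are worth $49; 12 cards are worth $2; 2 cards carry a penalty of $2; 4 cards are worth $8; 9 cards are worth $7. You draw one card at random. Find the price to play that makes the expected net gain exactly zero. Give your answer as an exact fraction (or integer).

E[payout] = (13/49)·3 + (9/49)·49 + (12/49)·2 + (2/49)·(-2) + (4/49)·8 + (9/49)·7 = 85/7
Fair fee = E[payout] = 85/7

85/7 dollars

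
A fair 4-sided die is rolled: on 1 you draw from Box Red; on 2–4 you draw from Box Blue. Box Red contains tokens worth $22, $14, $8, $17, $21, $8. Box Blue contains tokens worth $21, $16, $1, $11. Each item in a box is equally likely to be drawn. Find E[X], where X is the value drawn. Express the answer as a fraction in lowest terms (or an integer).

E[X | Box Red] = (22 + 14 + 8 + 17 + 21 + 8)/6 = 15
E[X | Box Blue] = (21 + 16 + 1 + 11)/4 = 49/4
E[X] = (1/4)·15 + (3/4)·49/4 = 207/16

207/16 dollars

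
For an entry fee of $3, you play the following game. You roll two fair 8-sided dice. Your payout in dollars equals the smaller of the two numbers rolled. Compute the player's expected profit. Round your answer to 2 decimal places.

$0.19

Distribution of the smaller of the two numbers rolled: 1 w.p. 15/64, 2 w.p. 13/64, 3 w.p. 11/64, 4 w.p. 9/64, 5 w.p. 7/64, 6 w.p. 5/64, …
E[payout] = (15/64)·1 + (13/64)·2 + (11/64)·3 + (9/64)·4 + (7/64)·5 + (5/64)·6 + (3/64)·7 + (1/64)·8 = 51/16
Expected profit = 51/16 − 3 = 3/16 ≈ $0.19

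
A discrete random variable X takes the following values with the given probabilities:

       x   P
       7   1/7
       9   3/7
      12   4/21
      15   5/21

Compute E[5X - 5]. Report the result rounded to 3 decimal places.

E[5x-5] = (1/7)·30 + (3/7)·40 + (4/21)·55 + (5/21)·70
     = 340/7 ≈ 48.571

48.571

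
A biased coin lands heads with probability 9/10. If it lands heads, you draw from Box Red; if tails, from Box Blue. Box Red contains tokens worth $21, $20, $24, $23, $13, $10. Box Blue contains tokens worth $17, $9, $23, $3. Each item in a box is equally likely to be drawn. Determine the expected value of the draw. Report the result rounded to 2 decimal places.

E[X | Box Red] = (21 + 20 + 24 + 23 + 13 + 10)/6 = 37/2
E[X | Box Blue] = (17 + 9 + 23 + 3)/4 = 13
E[X] = (9/10)·37/2 + (1/10)·13 = 359/20 ≈ 17.95

$17.95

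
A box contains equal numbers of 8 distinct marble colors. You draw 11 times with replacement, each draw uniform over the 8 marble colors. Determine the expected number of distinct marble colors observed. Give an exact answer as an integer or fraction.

6612607849/1073741824

Let Xⱼ=1 if type j appears at least once. P(Xⱼ=1) = 1 − ((8−1)/8)^11 = 6612607849/8589934592.
E[#distinct] = 8·6612607849/8589934592 = 6612607849/1073741824.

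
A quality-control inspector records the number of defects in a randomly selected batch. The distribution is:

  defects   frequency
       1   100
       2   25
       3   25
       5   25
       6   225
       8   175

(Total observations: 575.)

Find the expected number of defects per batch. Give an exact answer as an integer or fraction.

124/23

Total = 575, so P(defects=1) = 100/575, etc.
E[X] = (4/23)·1 + (1/23)·2 + (1/23)·3 + (1/23)·5 + (9/23)·6 + (7/23)·8
     = 124/23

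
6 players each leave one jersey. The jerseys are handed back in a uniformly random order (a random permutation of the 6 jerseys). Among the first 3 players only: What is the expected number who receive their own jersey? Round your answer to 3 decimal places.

Let Xᵢ = 1 if person i gets their own jersey. For each i, P(Xᵢ=1) = 1/6.
By linearity of expectation, E[X₁+…+X_3] = 3·(1/6) = 1/2.
≈ 0.500

0.500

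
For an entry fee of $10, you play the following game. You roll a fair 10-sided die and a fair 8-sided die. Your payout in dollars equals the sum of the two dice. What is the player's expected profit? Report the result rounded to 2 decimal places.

$0.00

Distribution of the sum of the two dice: 2 w.p. 1/80, 3 w.p. 1/40, 4 w.p. 3/80, 5 w.p. 1/20, 6 w.p. 1/16, 7 w.p. 3/40, …
E[payout] = (1/80)·2 + (1/40)·3 + (3/80)·4 + (1/20)·5 + (1/16)·6 + (3/40)·7 + (7/80)·8 + (1/10)·9 + (1/10)·10 + (1/10)·11 + (7/80)·12 + (3/40)·13 + (1/16)·14 + (1/20)·15 + (3/80)·16 + (1/40)·17 + (1/80)·18 = 10
Expected profit = 10 − 10 = 0 ≈ $0.00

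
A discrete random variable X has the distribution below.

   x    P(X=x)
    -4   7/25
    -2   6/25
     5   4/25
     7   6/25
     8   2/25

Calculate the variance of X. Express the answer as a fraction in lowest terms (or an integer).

E[X] = (7/25)·(-4) + (6/25)·(-2) + (4/25)·5 + (6/25)·7 + (2/25)·8 = 38/25
E[X²] = (7/25)·16 + (6/25)·4 + (4/25)·25 + (6/25)·49 + (2/25)·64 = 658/25
Var(X) = 658/25 − (38/25)² = 15006/625

15006/625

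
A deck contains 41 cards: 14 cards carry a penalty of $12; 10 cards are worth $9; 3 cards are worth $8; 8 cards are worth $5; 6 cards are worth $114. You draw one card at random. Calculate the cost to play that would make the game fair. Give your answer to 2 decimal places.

$16.34

E[payout] = (14/41)·(-12) + (10/41)·9 + (3/41)·8 + (8/41)·5 + (6/41)·114 = 670/41
Fair fee = E[payout] = 670/41 ≈ $16.34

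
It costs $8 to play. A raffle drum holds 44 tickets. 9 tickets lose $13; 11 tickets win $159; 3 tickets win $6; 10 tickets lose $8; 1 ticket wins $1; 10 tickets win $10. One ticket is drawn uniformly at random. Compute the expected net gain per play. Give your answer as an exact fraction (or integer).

E[payout] = (9/44)·(-13) + (11/44)·159 + (3/44)·6 + (10/44)·(-8) + (1/44)·1 + (10/44)·10 = 1671/44
Expected profit = 1671/44 − 8 = 1319/44

1319/44 dollars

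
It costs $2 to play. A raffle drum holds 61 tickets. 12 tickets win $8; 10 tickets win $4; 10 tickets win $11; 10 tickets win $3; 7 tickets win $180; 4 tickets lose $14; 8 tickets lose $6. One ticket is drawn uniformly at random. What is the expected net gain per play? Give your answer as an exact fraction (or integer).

E[payout] = (12/61)·8 + (10/61)·4 + (10/61)·11 + (10/61)·3 + (7/61)·180 + (4/61)·(-14) + (8/61)·(-6) = 1432/61
Expected profit = 1432/61 − 2 = 1310/61

1310/61 dollars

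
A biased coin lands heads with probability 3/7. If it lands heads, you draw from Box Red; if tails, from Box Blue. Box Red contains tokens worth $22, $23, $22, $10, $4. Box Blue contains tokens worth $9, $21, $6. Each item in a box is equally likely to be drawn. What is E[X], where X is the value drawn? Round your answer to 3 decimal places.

$13.800

E[X | Box Red] = (22 + 23 + 22 + 10 + 4)/5 = 81/5
E[X | Box Blue] = (9 + 21 + 6)/3 = 12
E[X] = (3/7)·81/5 + (4/7)·12 = 69/5 ≈ 13.800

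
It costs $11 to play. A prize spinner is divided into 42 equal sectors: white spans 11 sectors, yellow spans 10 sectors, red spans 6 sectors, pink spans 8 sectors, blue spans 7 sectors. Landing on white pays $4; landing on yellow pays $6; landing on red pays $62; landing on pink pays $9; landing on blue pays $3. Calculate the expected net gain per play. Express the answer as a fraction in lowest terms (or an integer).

E[payout] = (11/42)·4 + (10/42)·6 + (6/42)·62 + (8/42)·9 + (7/42)·3 = 569/42
Expected profit = 569/42 − 11 = 107/42

107/42 dollars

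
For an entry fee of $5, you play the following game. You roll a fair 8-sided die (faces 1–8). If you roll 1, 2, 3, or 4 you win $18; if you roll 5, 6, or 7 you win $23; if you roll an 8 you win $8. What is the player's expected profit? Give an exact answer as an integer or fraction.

E[payout] = (1/8)·8 + (1/2)·18 + (3/8)·23 = 149/8
Expected profit = 149/8 − 5 = 109/8

109/8 dollars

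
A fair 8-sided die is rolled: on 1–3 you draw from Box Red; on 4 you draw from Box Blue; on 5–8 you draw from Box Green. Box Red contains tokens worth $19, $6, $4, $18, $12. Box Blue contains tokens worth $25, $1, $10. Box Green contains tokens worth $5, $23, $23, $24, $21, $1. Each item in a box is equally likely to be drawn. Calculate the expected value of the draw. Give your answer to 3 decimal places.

$14.008

E[X | Box Red] = (19 + 6 + 4 + 18 + 12)/5 = 59/5
E[X | Box Blue] = (25 + 1 + 10)/3 = 12
E[X | Box Green] = (5 + 23 + 23 + 24 + 21 + 1)/6 = 97/6
E[X] = (3/8)·59/5 + (1/8)·12 + (1/2)·97/6 = 1681/120 ≈ 14.008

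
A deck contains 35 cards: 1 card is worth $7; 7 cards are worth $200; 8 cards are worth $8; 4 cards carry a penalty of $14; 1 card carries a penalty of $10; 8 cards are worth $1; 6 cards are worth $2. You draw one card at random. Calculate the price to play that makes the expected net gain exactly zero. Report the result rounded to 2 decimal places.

E[payout] = (1/35)·7 + (7/35)·200 + (8/35)·8 + (4/35)·(-14) + (1/35)·(-10) + (8/35)·1 + (6/35)·2 = 285/7
Fair fee = E[payout] = 285/7 ≈ $40.71

$40.71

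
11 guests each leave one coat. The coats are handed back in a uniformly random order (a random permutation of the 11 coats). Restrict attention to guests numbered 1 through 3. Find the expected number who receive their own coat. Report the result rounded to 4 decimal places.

0.2727

Let Xᵢ = 1 if person i gets their own coat. For each i, P(Xᵢ=1) = 1/11.
By linearity of expectation, E[X₁+…+X_3] = 3·(1/11) = 3/11.
≈ 0.2727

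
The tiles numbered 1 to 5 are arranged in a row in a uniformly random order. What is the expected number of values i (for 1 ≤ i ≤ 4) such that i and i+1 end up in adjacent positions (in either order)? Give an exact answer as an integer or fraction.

8/5

For each i ∈ {1,…,4}, let Xᵢ = 1 if i and i+1 are adjacent. P(Xᵢ=1) = 2·(5−1)!/5! = 2/5.
By linearity, E[ΣXᵢ] = (4)·(2/5) = 8/5.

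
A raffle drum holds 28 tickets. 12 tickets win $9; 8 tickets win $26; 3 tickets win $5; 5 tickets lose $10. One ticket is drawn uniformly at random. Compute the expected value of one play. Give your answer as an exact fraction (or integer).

281/28 dollars

E[payout] = (12/28)·9 + (8/28)·26 + (3/28)·5 + (5/28)·(-10) = 281/28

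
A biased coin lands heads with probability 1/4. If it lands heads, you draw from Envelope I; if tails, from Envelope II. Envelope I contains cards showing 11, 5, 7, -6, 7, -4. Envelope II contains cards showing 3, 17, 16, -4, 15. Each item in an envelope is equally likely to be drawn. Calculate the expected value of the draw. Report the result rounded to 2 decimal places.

E[X | Envelope I] = (11 + 5 + 7 − 6 + 7 − 4)/6 = 10/3
E[X | Envelope II] = (3 + 17 + 16 − 4 + 15)/5 = 47/5
E[X] = (1/4)·10/3 + (3/4)·47/5 = 473/60 ≈ 7.88

7.88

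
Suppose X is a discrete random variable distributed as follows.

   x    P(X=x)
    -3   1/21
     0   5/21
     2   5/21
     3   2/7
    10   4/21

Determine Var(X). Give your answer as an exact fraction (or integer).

E[X] = (1/21)·(-3) + (5/21)·0 + (5/21)·2 + (2/7)·3 + (4/21)·10 = 65/21
E[X²] = (1/21)·9 + (5/21)·0 + (5/21)·4 + (2/7)·9 + (4/21)·100 = 23
Var(X) = 23 − (65/21)² = 5918/441

5918/441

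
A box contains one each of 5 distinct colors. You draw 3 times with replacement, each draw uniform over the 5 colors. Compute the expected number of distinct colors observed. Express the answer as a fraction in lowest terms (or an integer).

Let Xⱼ=1 if type j appears at least once. P(Xⱼ=1) = 1 − ((5−1)/5)^3 = 61/125.
E[#distinct] = 5·61/125 = 61/25.

61/25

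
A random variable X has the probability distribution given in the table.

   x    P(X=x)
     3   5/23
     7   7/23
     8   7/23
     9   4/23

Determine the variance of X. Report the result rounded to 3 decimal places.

E[X] = (5/23)·3 + (7/23)·7 + (7/23)·8 + (4/23)·9 = 156/23
E[X²] = (5/23)·9 + (7/23)·49 + (7/23)·64 + (4/23)·81 = 1160/23
Var(X) = 1160/23 − (156/23)² = 2344/529 ≈ 4.431

4.431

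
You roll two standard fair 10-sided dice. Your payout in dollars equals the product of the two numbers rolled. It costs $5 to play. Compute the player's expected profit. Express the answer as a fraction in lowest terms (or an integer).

Distribution of the product of the two numbers rolled: 1 w.p. 1/100, 2 w.p. 1/50, 3 w.p. 1/50, 4 w.p. 3/100, 5 w.p. 1/50, 6 w.p. 1/25, …
E[payout] = (1/100)·1 + (1/50)·2 + (1/50)·3 + (3/100)·4 + (1/50)·5 + (1/25)·6 + (1/50)·7 + (1/25)·8 + (3/100)·9 + (1/25)·10 + (1/25)·12 + (1/50)·14 + (1/50)·15 + (3/100)·16 + (1/25)·18 + (1/25)·20 + (1/50)·21 + (1/25)·24 + (1/100)·25 + (1/50)·27 + (1/50)·28 + (1/25)·30 + (1/50)·32 + (1/50)·35 + (3/100)·36 + (1/25)·40 + (1/50)·42 + (1/50)·45 + (1/50)·48 + (1/100)·49 + (1/50)·50 + (1/50)·54 + (1/50)·56 + (1/50)·60 + (1/50)·63 + (1/100)·64 + (1/50)·70 + (1/50)·72 + (1/50)·80 + (1/100)·81 + (1/50)·90 + (1/100)·100 = 121/4
Expected profit = 121/4 − 5 = 101/4

101/4 dollars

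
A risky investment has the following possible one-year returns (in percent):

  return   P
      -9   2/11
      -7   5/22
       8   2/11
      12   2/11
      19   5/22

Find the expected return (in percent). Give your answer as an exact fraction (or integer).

52/11

E[X] = (2/11)·(-9) + (5/22)·(-7) + (2/11)·8 + (2/11)·12 + (5/22)·19
     = 52/11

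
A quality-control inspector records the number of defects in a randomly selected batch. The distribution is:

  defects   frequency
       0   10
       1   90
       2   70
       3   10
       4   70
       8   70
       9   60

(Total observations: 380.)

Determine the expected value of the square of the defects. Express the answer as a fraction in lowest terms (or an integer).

Total = 380, so P(defects=0) = 10/380, etc.
E[X²] = (1/38)·0 + (9/38)·1 + (7/38)·4 + (1/38)·9 + (7/38)·16 + (7/38)·64 + (3/19)·81
     = 546/19

546/19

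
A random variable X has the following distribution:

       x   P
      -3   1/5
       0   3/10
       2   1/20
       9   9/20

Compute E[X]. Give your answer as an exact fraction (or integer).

71/20

E[X] = (1/5)·(-3) + (3/10)·0 + (1/20)·2 + (9/20)·9
     = 71/20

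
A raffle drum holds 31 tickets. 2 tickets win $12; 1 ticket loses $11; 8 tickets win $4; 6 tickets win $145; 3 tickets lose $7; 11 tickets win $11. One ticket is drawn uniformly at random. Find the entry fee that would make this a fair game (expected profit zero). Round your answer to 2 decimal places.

E[payout] = (2/31)·12 + (1/31)·(-11) + (8/31)·4 + (6/31)·145 + (3/31)·(-7) + (11/31)·11 = 1015/31
Fair fee = E[payout] = 1015/31 ≈ $32.74

$32.74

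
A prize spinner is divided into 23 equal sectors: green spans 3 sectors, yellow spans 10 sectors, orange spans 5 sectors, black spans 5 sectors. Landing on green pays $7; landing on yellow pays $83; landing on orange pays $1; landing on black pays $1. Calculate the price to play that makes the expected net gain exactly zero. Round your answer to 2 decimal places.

E[payout] = (3/23)·7 + (10/23)·83 + (5/23)·1 + (5/23)·1 = 861/23
Fair fee = E[payout] = 861/23 ≈ $37.43

$37.43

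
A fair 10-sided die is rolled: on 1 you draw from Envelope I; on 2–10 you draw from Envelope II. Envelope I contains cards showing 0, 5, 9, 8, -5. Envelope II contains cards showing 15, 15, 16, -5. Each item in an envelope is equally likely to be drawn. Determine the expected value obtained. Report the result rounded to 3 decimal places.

9.565

E[X | Envelope I] = (0 + 5 + 9 + 8 − 5)/5 = 17/5
E[X | Envelope II] = (15 + 15 + 16 − 5)/4 = 41/4
E[X] = (1/10)·17/5 + (9/10)·41/4 = 1913/200 ≈ 9.565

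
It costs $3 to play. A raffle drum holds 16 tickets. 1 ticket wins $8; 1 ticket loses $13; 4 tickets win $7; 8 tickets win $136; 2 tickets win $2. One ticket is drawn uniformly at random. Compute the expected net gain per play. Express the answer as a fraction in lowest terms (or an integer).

1067/16 dollars

E[payout] = (1/16)·8 + (1/16)·(-13) + (4/16)·7 + (8/16)·136 + (2/16)·2 = 1115/16
Expected profit = 1115/16 − 3 = 1067/16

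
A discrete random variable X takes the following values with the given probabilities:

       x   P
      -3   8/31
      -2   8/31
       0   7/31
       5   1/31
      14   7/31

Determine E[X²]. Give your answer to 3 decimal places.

48.419

E[X²] = (8/31)·9 + (8/31)·4 + (7/31)·0 + (1/31)·25 + (7/31)·196
     = 1501/31 ≈ 48.419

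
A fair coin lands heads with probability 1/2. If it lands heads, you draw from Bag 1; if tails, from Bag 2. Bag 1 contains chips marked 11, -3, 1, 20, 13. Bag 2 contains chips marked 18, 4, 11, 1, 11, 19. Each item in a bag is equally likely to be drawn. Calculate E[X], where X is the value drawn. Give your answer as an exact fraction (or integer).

E[X | Bag 1] = (11 − 3 + 1 + 20 + 13)/5 = 42/5
E[X | Bag 2] = (18 + 4 + 11 + 1 + 11 + 19)/6 = 32/3
E[X] = (1/2)·42/5 + (1/2)·32/3 = 143/15

143/15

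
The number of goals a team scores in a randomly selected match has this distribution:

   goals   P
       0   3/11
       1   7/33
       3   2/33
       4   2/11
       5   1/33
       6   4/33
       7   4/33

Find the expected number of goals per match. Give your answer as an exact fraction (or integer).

E[X] = (3/11)·0 + (7/33)·1 + (2/33)·3 + (2/11)·4 + (1/33)·5 + (4/33)·6 + (4/33)·7
     = 94/33

94/33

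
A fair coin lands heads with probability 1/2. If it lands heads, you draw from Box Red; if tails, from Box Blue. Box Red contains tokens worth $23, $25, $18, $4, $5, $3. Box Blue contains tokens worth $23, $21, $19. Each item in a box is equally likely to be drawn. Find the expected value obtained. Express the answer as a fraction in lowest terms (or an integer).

$17

E[X | Box Red] = (23 + 25 + 18 + 4 + 5 + 3)/6 = 13
E[X | Box Blue] = (23 + 21 + 19)/3 = 21
E[X] = (1/2)·13 + (1/2)·21 = 17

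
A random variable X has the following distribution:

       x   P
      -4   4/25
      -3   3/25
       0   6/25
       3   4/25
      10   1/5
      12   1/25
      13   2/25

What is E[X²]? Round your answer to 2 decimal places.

44.36

E[X²] = (4/25)·16 + (3/25)·9 + (6/25)·0 + (4/25)·9 + (1/5)·100 + (1/25)·144 + (2/25)·169
     = 1109/25 ≈ 44.36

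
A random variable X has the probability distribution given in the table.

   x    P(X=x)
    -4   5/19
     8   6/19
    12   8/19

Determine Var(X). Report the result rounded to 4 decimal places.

E[X] = (5/19)·(-4) + (6/19)·8 + (8/19)·12 = 124/19
E[X²] = (5/19)·16 + (6/19)·64 + (8/19)·144 = 1616/19
Var(X) = 1616/19 − (124/19)² = 15328/361 ≈ 42.4598

42.4598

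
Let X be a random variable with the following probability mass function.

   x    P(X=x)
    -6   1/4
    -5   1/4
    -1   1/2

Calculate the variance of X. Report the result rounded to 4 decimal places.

5.1875

E[X] = (1/4)·(-6) + (1/4)·(-5) + (1/2)·(-1) = -13/4
E[X²] = (1/4)·36 + (1/4)·25 + (1/2)·1 = 63/4
Var(X) = 63/4 − (-13/4)² = 83/16 ≈ 5.1875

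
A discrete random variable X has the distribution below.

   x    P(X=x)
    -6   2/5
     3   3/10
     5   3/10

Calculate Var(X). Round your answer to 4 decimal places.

24.6000

E[X] = (2/5)·(-6) + (3/10)·3 + (3/10)·5 = 0
E[X²] = (2/5)·36 + (3/10)·9 + (3/10)·25 = 123/5
Var(X) = 123/5 − (0)² = 123/5 ≈ 24.6000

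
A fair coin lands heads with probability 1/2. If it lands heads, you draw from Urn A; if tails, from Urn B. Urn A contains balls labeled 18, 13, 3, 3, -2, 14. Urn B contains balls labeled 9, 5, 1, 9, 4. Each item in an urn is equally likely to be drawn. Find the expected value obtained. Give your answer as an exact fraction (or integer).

E[X | Urn A] = (18 + 13 + 3 + 3 − 2 + 14)/6 = 49/6
E[X | Urn B] = (9 + 5 + 1 + 9 + 4)/5 = 28/5
E[X] = (1/2)·49/6 + (1/2)·28/5 = 413/60

413/60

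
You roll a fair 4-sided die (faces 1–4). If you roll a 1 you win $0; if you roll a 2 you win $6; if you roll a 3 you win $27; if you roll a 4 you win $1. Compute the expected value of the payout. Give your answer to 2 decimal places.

$8.50

E[payout] = (1/4)·0 + (1/4)·1 + (1/4)·6 + (1/4)·27 = 17/2
≈ $8.50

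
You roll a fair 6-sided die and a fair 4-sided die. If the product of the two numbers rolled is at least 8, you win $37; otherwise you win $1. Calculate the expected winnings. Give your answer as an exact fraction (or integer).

E[payout] = (1/2)·1 + (1/2)·37 = 19

$19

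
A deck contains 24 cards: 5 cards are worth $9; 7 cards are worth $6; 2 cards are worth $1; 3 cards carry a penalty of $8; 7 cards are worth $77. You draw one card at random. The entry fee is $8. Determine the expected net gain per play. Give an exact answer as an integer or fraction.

103/6 dollars

E[payout] = (5/24)·9 + (7/24)·6 + (2/24)·1 + (3/24)·(-8) + (7/24)·77 = 151/6
Expected profit = 151/6 − 8 = 103/6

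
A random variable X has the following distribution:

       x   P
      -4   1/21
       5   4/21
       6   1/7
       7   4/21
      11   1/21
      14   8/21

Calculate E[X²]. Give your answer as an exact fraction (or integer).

703/7

E[X²] = (1/21)·16 + (4/21)·25 + (1/7)·36 + (4/21)·49 + (1/21)·121 + (8/21)·196
     = 703/7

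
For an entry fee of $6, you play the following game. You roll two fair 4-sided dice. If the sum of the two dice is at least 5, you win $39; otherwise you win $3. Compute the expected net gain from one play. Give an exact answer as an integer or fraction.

E[payout] = (3/8)·3 + (5/8)·39 = 51/2
Expected profit = 51/2 − 6 = 39/2

39/2 dollars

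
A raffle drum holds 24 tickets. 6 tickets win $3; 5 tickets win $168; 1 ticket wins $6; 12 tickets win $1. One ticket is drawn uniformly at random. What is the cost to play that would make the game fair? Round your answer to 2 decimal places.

$36.50

E[payout] = (6/24)·3 + (5/24)·168 + (1/24)·6 + (12/24)·1 = 73/2
Fair fee = E[payout] = 73/2 ≈ $36.50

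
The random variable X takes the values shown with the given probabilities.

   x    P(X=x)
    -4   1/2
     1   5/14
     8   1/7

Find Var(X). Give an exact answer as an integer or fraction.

69/4

E[X] = (1/2)·(-4) + (5/14)·1 + (1/7)·8 = -1/2
E[X²] = (1/2)·16 + (5/14)·1 + (1/7)·64 = 35/2
Var(X) = 35/2 − (-1/2)² = 69/4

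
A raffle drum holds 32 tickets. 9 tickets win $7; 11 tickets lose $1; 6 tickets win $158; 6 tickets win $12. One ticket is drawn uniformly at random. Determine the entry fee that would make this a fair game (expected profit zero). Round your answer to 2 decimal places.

E[payout] = (9/32)·7 + (11/32)·(-1) + (6/32)·158 + (6/32)·12 = 67/2
Fair fee = E[payout] = 67/2 ≈ $33.50

$33.50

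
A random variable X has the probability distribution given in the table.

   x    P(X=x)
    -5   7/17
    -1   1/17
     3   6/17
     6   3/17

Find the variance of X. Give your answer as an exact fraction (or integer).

338/17

E[X] = (7/17)·(-5) + (1/17)·(-1) + (6/17)·3 + (3/17)·6 = 0
E[X²] = (7/17)·25 + (1/17)·1 + (6/17)·9 + (3/17)·36 = 338/17
Var(X) = 338/17 − (0)² = 338/17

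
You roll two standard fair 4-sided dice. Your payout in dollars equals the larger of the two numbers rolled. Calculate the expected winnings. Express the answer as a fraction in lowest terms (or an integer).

25/8 dollars

Distribution of the larger of the two numbers rolled: 1 w.p. 1/16, 2 w.p. 3/16, 3 w.p. 5/16, 4 w.p. 7/16
E[payout] = (1/16)·1 + (3/16)·2 + (5/16)·3 + (7/16)·4 = 25/8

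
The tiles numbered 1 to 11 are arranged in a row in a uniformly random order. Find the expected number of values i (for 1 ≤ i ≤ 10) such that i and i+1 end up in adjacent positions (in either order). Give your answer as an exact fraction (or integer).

20/11

For each i ∈ {1,…,10}, let Xᵢ = 1 if i and i+1 are adjacent. P(Xᵢ=1) = 2·(11−1)!/11! = 2/11.
By linearity, E[ΣXᵢ] = (10)·(2/11) = 20/11.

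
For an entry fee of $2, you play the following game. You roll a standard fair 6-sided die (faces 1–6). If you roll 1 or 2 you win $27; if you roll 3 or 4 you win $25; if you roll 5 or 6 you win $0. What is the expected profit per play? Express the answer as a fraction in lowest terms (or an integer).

E[payout] = (1/3)·0 + (1/3)·25 + (1/3)·27 = 52/3
Expected profit = 52/3 − 2 = 46/3

46/3 dollars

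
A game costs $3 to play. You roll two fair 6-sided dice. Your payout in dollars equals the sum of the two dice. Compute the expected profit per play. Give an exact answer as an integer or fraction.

Distribution of the sum of the two dice: 2 w.p. 1/36, 3 w.p. 1/18, 4 w.p. 1/12, 5 w.p. 1/9, 6 w.p. 5/36, 7 w.p. 1/6, …
E[payout] = (1/36)·2 + (1/18)·3 + (1/12)·4 + (1/9)·5 + (5/36)·6 + (1/6)·7 + (5/36)·8 + (1/9)·9 + (1/12)·10 + (1/18)·11 + (1/36)·12 = 7
Expected profit = 7 − 3 = 4

$4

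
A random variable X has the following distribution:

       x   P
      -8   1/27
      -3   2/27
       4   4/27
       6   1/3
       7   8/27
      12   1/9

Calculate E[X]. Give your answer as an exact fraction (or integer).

E[X] = (1/27)·(-8) + (2/27)·(-3) + (4/27)·4 + (1/3)·6 + (8/27)·7 + (1/9)·12
     = 148/27

148/27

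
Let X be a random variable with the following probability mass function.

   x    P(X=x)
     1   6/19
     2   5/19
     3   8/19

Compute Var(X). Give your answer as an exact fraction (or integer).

E[X] = (6/19)·1 + (5/19)·2 + (8/19)·3 = 40/19
E[X²] = (6/19)·1 + (5/19)·4 + (8/19)·9 = 98/19
Var(X) = 98/19 − (40/19)² = 262/361

262/361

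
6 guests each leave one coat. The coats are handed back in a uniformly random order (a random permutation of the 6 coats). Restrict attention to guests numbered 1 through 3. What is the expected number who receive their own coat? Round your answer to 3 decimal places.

Let Xᵢ = 1 if person i gets their own coat. For each i, P(Xᵢ=1) = 1/6.
By linearity of expectation, E[X₁+…+X_3] = 3·(1/6) = 1/2.
≈ 0.500

0.500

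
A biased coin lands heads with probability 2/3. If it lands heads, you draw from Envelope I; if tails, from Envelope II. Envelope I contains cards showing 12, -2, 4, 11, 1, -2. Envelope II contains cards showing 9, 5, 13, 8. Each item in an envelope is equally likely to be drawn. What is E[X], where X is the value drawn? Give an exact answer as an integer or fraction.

E[X | Envelope I] = (12 − 2 + 4 + 11 + 1 − 2)/6 = 4
E[X | Envelope II] = (9 + 5 + 13 + 8)/4 = 35/4
E[X] = (2/3)·4 + (1/3)·35/4 = 67/12

67/12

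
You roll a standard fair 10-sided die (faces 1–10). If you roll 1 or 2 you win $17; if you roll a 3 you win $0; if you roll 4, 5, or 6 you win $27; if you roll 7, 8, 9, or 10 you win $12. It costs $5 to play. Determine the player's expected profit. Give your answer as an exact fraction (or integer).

113/10 dollars

E[payout] = (1/10)·0 + (2/5)·12 + (1/5)·17 + (3/10)·27 = 163/10
Expected profit = 163/10 − 5 = 113/10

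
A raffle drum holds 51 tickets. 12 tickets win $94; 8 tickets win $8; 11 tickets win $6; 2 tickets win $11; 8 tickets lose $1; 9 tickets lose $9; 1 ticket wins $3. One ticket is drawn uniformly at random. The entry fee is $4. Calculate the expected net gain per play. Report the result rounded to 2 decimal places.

E[payout] = (12/51)·94 + (8/51)·8 + (11/51)·6 + (2/51)·11 + (8/51)·(-1) + (9/51)·(-9) + (1/51)·3 = 398/17
Expected profit = 398/17 − 4 = 330/17 ≈ $19.41

$19.41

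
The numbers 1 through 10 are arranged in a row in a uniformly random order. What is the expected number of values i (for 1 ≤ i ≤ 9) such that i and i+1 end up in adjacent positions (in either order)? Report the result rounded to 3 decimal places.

For each i ∈ {1,…,9}, let Xᵢ = 1 if i and i+1 are adjacent. P(Xᵢ=1) = 2·(10−1)!/10! = 2/10.
By linearity, E[ΣXᵢ] = (9)·(2/10) = 9/5.
≈ 1.800

1.800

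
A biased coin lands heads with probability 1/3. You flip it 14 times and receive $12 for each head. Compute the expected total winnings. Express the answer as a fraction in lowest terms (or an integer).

$56

E[#heads] = 14·1/3 = 14/3 (linearity over flips).
E[winnings] = 12·14/3 = 56.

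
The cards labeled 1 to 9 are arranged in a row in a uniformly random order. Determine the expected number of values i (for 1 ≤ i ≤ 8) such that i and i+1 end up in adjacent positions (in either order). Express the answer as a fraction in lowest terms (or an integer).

16/9

For each i ∈ {1,…,8}, let Xᵢ = 1 if i and i+1 are adjacent. P(Xᵢ=1) = 2·(9−1)!/9! = 2/9.
By linearity, E[ΣXᵢ] = (8)·(2/9) = 16/9.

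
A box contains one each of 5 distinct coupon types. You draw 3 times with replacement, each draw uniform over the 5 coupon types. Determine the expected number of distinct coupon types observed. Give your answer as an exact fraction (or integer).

61/25

Let Xⱼ=1 if type j appears at least once. P(Xⱼ=1) = 1 − ((5−1)/5)^3 = 61/125.
E[#distinct] = 5·61/125 = 61/25.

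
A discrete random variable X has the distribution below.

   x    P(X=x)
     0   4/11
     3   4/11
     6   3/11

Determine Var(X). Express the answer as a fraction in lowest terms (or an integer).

684/121

E[X] = (4/11)·0 + (4/11)·3 + (3/11)·6 = 30/11
E[X²] = (4/11)·0 + (4/11)·9 + (3/11)·36 = 144/11
Var(X) = 144/11 − (30/11)² = 684/121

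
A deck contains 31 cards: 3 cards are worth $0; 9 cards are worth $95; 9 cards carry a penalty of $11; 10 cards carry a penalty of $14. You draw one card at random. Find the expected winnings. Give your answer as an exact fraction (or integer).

E[payout] = (3/31)·0 + (9/31)·95 + (9/31)·(-11) + (10/31)·(-14) = 616/31

616/31 dollars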